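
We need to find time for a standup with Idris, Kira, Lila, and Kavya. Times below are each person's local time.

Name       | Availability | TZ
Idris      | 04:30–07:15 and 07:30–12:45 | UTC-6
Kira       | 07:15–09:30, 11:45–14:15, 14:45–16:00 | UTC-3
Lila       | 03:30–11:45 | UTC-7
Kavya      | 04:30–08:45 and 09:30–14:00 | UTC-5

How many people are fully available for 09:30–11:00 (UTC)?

1

Idris in UTC: 10:30-13:15, 13:30-18:45 (add 6h to convert from UTC-6).
Kira in UTC: 10:15-12:30, 14:45-17:15, 17:45-19:00 (add 3h to convert from UTC-3).
Lila in UTC: 10:30-18:45 (add 7h to convert from UTC-7).
Kavya in UTC: 09:30-13:45, 14:30-19:00 (add 5h to convert from UTC-5).
Kavya can make the full 09:30-11:00 slot — that's 1.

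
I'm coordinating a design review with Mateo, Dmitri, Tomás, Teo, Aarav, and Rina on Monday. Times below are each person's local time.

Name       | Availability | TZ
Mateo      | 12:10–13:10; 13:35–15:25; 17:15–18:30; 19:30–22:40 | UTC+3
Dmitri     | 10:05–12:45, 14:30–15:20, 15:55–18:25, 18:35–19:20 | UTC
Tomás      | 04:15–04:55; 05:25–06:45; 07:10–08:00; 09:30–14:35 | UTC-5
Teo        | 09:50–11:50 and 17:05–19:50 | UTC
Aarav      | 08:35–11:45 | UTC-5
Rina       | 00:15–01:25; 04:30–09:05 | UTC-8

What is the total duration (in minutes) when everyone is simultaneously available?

Mateo in UTC: 09:10-10:10, 10:35-12:25, 14:15-15:30, 16:30-19:40 (subtract 3h to convert from UTC+3).
Dmitri in UTC: 10:05-12:45, 14:30-15:20, 15:55-18:25, 18:35-19:20.
Tomás in UTC: 09:15-09:55, 10:25-11:45, 12:10-13:00, 14:30-19:35 (add 5h to convert from UTC-5).
Teo in UTC: 09:50-11:50, 17:05-19:50.
Aarav in UTC: 13:35-16:45 (add 5h to convert from UTC-5).
Rina in UTC: 08:15-09:25, 12:30-17:05 (add 8h to convert from UTC-8).
Mateo ∩ Dmitri: 10:05-10:10, 10:35-12:25, 14:30-15:20, 16:30-18:25, 18:35-19:20.
Mateo ∩ Dmitri ∩ Tomás: 10:35-11:45, 12:10-12:25, 14:30-15:20, 16:30-18:25, 18:35-19:20.
Mateo ∩ Dmitri ∩ Tomás ∩ Teo: 10:35-11:45, 17:05-18:25, 18:35-19:20.
Mateo ∩ Dmitri ∩ Tomás ∩ Teo ∩ Aarav: ∅.
Mateo ∩ Dmitri ∩ Tomás ∩ Teo ∩ Aarav ∩ Rina: ∅.
There is no time when everyone is free.
There is no common window, so the total is 0 minutes.

0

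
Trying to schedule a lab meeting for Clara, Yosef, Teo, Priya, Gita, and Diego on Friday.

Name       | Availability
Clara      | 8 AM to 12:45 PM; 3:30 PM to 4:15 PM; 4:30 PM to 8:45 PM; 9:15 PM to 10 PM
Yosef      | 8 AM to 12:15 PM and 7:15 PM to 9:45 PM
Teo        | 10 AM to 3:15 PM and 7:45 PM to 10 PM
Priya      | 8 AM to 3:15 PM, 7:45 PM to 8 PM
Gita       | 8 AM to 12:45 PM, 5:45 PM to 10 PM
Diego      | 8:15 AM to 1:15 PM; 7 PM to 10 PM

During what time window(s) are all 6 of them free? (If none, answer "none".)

10:00-12:15, 19:45-20:00

Clara ∩ Yosef: 08:00-12:15, 19:15-20:45, 21:15-21:45.
Clara ∩ Yosef ∩ Teo: 10:00-12:15, 19:45-20:45, 21:15-21:45.
Clara ∩ Yosef ∩ Teo ∩ Priya: 10:00-12:15, 19:45-20:00.
Clara ∩ Yosef ∩ Teo ∩ Priya ∩ Gita: 10:00-12:15, 19:45-20:00.
Clara ∩ Yosef ∩ Teo ∩ Priya ∩ Gita ∩ Diego: 10:00-12:15, 19:45-20:00.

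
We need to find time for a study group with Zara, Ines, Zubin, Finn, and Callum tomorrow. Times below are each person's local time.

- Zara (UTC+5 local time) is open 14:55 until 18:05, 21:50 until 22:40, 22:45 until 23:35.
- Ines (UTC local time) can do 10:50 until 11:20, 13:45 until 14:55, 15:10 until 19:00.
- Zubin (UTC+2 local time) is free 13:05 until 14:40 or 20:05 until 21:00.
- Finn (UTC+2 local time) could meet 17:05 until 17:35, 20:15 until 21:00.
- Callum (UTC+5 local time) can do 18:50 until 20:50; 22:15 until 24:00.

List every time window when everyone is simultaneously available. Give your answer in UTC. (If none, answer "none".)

18:15-18:35

Zara in UTC: 09:55-13:05, 16:50-17:40, 17:45-18:35 (subtract 5h to convert from UTC+5).
Ines in UTC: 10:50-11:20, 13:45-14:55, 15:10-19:00.
Zubin in UTC: 11:05-12:40, 18:05-19:00 (subtract 2h to convert from UTC+2).
Finn in UTC: 15:05-15:35, 18:15-19:00 (subtract 2h to convert from UTC+2).
Callum in UTC: 13:50-15:50, 17:15-19:00 (subtract 5h to convert from UTC+5).
Zara ∩ Ines: 10:50-11:20, 16:50-17:40, 17:45-18:35.
Zara ∩ Ines ∩ Zubin: 11:05-11:20, 18:05-18:35.
Zara ∩ Ines ∩ Zubin ∩ Finn: 18:15-18:35.
Zara ∩ Ines ∩ Zubin ∩ Finn ∩ Callum: 18:15-18:35.
Those are the intersection windows.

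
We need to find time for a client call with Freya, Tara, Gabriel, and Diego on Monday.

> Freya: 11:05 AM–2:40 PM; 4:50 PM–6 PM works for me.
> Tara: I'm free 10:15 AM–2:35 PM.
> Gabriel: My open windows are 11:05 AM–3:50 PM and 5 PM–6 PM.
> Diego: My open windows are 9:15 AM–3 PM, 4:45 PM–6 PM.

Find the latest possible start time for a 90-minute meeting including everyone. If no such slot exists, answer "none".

Freya ∩ Tara: 11:05-14:35.
Freya ∩ Tara ∩ Gabriel: 11:05-14:35.
Freya ∩ Tara ∩ Gabriel ∩ Diego: 11:05-14:35.
The last common window of at least 90 minutes is 11:05-14:35; a 90-minute meeting can start as late as 13:05 and still end by 14:35.

13:05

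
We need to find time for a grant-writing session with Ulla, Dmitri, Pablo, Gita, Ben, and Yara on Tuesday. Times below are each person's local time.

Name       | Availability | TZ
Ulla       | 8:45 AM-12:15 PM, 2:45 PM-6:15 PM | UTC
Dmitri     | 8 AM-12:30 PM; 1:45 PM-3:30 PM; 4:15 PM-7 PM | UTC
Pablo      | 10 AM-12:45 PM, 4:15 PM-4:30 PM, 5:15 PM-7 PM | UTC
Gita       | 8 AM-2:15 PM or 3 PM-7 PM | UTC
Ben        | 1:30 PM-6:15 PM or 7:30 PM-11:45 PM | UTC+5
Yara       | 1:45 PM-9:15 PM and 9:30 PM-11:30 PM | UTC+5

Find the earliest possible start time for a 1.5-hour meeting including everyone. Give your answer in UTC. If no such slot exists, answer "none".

10:00

Ulla in UTC: 08:45-12:15, 14:45-18:15.
Dmitri in UTC: 08:00-12:30, 13:45-15:30, 16:15-19:00.
Pablo in UTC: 10:00-12:45, 16:15-16:30, 17:15-19:00.
Gita in UTC: 08:00-14:15, 15:00-19:00.
Ben in UTC: 08:30-13:15, 14:30-18:45 (subtract 5h to convert from UTC+5).
Yara in UTC: 08:45-16:15, 16:30-18:30 (subtract 5h to convert from UTC+5).
Ulla ∩ Dmitri: 08:45-12:15, 14:45-15:30, 16:15-18:15.
Ulla ∩ Dmitri ∩ Pablo: 10:00-12:15, 16:15-16:30, 17:15-18:15.
Ulla ∩ Dmitri ∩ Pablo ∩ Gita: 10:00-12:15, 16:15-16:30, 17:15-18:15.
Ulla ∩ Dmitri ∩ Pablo ∩ Gita ∩ Ben: 10:00-12:15, 16:15-16:30, 17:15-18:15.
Ulla ∩ Dmitri ∩ Pablo ∩ Gita ∩ Ben ∩ Yara: 10:00-12:15, 17:15-18:15.
The first common window of at least 90 minutes is 10:00-12:15, so the earliest start is 10:00.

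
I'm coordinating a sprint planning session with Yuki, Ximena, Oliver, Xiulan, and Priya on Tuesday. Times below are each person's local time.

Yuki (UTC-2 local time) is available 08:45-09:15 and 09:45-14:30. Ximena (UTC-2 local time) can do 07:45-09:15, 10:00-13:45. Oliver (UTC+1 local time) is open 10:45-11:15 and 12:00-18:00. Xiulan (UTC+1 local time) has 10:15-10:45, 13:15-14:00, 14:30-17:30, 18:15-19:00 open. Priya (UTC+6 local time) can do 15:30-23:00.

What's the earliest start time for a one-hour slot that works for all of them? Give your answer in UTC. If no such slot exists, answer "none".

13:30

Yuki in UTC: 10:45-11:15, 11:45-16:30 (add 2h to convert from UTC-2).
Ximena in UTC: 09:45-11:15, 12:00-15:45 (add 2h to convert from UTC-2).
Oliver in UTC: 09:45-10:15, 11:00-17:00 (subtract 1h to convert from UTC+1).
Xiulan in UTC: 09:15-09:45, 12:15-13:00, 13:30-16:30, 17:15-18:00 (subtract 1h to convert from UTC+1).
Priya in UTC: 09:30-17:00 (subtract 6h to convert from UTC+6).
Yuki ∩ Ximena: 10:45-11:15, 12:00-15:45.
Yuki ∩ Ximena ∩ Oliver: 11:00-11:15, 12:00-15:45.
Yuki ∩ Ximena ∩ Oliver ∩ Xiulan: 12:15-13:00, 13:30-15:45.
Yuki ∩ Ximena ∩ Oliver ∩ Xiulan ∩ Priya: 12:15-13:00, 13:30-15:45.
Those are the intersection windows.
The first common window of at least 60 minutes is 13:30-15:45, so the earliest start is 13:30.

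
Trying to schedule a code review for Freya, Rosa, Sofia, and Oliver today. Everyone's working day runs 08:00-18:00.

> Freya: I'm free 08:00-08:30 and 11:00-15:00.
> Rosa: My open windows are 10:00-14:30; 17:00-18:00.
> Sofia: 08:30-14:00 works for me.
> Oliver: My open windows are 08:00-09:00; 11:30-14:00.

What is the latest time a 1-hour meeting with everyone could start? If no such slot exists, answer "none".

Freya ∩ Rosa: 11:00-14:30.
Freya ∩ Rosa ∩ Sofia: 11:00-14:00.
Freya ∩ Rosa ∩ Sofia ∩ Oliver: 11:30-14:00.
The last common window of at least 60 minutes is 11:30-14:00; a 60-minute meeting can start as late as 13:00 and still end by 14:00.

13:00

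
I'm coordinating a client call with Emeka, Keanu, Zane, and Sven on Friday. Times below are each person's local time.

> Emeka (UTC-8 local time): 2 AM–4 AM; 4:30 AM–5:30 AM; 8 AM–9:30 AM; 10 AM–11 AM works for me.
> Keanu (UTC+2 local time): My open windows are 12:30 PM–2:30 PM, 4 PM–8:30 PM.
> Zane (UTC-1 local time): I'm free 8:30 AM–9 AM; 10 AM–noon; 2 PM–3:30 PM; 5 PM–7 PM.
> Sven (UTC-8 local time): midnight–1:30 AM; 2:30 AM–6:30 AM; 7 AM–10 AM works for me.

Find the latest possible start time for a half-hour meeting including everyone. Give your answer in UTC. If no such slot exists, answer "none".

16:00

Emeka in UTC: 10:00-12:00, 12:30-13:30, 16:00-17:30, 18:00-19:00 (add 8h to convert from UTC-8).
Keanu in UTC: 10:30-12:30, 14:00-18:30 (subtract 2h to convert from UTC+2).
Zane in UTC: 09:30-10:00, 11:00-13:00, 15:00-16:30, 18:00-20:00 (add 1h to convert from UTC-1).
Sven in UTC: 08:00-09:30, 10:30-14:30, 15:00-18:00 (add 8h to convert from UTC-8).
Emeka ∩ Keanu: 10:30-12:00, 16:00-17:30, 18:00-18:30.
Emeka ∩ Keanu ∩ Zane: 11:00-12:00, 16:00-16:30, 18:00-18:30.
Emeka ∩ Keanu ∩ Zane ∩ Sven: 11:00-12:00, 16:00-16:30.
Those are the intersection windows.
The last common window of at least 30 minutes is 16:00-16:30; a 30-minute meeting can start as late as 16:00 and still end by 16:30.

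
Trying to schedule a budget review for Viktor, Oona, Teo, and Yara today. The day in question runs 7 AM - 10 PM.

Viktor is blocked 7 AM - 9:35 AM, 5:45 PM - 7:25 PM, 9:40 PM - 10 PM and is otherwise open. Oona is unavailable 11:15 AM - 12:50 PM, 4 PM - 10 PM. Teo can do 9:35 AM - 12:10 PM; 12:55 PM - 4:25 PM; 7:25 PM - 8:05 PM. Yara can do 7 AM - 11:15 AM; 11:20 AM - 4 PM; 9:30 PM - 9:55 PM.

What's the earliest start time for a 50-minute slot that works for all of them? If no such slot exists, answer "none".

09:35

Viktor free: 09:35-17:45, 19:25-21:40 (invert busy blocks within the working day).
Oona free: 07:00-11:15, 12:50-16:00 (invert busy blocks within the working day).
Teo free: 09:35-12:10, 12:55-16:25, 19:25-20:05.
Yara free: 07:00-11:15, 11:20-16:00, 21:30-21:55.
Viktor ∩ Oona: 09:35-11:15, 12:50-16:00.
Viktor ∩ Oona ∩ Teo: 09:35-11:15, 12:55-16:00.
Viktor ∩ Oona ∩ Teo ∩ Yara: 09:35-11:15, 12:55-16:00.
The first common window of at least 50 minutes is 09:35-11:15, so the earliest start is 09:35.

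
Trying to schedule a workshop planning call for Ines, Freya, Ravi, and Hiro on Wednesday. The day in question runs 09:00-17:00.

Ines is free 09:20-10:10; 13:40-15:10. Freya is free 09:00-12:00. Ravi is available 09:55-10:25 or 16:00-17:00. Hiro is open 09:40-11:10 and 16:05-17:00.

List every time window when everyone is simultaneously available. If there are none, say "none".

Ines ∩ Freya: 09:20-10:10.
Ines ∩ Freya ∩ Ravi: 09:55-10:10.
Ines ∩ Freya ∩ Ravi ∩ Hiro: 09:55-10:10.

09:55-10:10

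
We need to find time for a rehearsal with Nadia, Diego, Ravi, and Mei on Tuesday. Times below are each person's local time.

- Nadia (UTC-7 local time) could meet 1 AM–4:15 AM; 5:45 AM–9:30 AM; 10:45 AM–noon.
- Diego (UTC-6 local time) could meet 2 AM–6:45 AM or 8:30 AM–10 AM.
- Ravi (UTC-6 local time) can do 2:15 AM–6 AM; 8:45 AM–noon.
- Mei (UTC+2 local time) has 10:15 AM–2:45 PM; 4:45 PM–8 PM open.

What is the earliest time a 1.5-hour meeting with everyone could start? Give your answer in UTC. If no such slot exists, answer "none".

08:15

Nadia in UTC: 08:00-11:15, 12:45-16:30, 17:45-19:00 (add 7h to convert from UTC-7).
Diego in UTC: 08:00-12:45, 14:30-16:00 (add 6h to convert from UTC-6).
Ravi in UTC: 08:15-12:00, 14:45-18:00 (add 6h to convert from UTC-6).
Mei in UTC: 08:15-12:45, 14:45-18:00 (subtract 2h to convert from UTC+2).
Nadia ∩ Diego: 08:00-11:15, 14:30-16:00.
Nadia ∩ Diego ∩ Ravi: 08:15-11:15, 14:45-16:00.
Nadia ∩ Diego ∩ Ravi ∩ Mei: 08:15-11:15, 14:45-16:00.
So the common availability across everyone is 08:15-11:15, 14:45-16:00.
The first common window of at least 90 minutes is 08:15-11:15, so the earliest start is 08:15.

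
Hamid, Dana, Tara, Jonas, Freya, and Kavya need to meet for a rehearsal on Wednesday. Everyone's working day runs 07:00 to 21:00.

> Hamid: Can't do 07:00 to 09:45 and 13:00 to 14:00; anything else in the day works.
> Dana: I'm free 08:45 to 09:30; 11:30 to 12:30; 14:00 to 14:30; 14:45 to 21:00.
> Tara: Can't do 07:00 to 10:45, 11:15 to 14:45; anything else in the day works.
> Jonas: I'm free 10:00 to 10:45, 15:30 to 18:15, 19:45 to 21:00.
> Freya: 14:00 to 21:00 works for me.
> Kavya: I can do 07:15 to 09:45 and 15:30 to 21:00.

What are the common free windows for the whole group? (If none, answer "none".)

Hamid free: 09:45-13:00, 14:00-21:00 (invert busy blocks within the working day).
Dana free: 08:45-09:30, 11:30-12:30, 14:00-14:30, 14:45-21:00.
Tara free: 10:45-11:15, 14:45-21:00 (invert busy blocks within the working day).
Jonas free: 10:00-10:45, 15:30-18:15, 19:45-21:00.
Freya free: 14:00-21:00.
Kavya free: 07:15-09:45, 15:30-21:00.
Hamid ∩ Dana: 11:30-12:30, 14:00-14:30, 14:45-21:00.
Hamid ∩ Dana ∩ Tara: 14:45-21:00.
Hamid ∩ Dana ∩ Tara ∩ Jonas: 15:30-18:15, 19:45-21:00.
Hamid ∩ Dana ∩ Tara ∩ Jonas ∩ Freya: 15:30-18:15, 19:45-21:00.
Hamid ∩ Dana ∩ Tara ∩ Jonas ∩ Freya ∩ Kavya: 15:30-18:15, 19:45-21:00.
Those are the intersection windows.

15:30-18:15, 19:45-21:00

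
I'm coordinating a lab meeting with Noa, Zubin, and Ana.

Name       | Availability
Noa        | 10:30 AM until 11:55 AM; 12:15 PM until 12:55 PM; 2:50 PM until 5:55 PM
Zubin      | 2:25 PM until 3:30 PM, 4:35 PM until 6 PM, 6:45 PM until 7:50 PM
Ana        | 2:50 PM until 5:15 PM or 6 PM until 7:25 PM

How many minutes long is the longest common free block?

40

Noa ∩ Zubin: 14:50-15:30, 16:35-17:55.
Noa ∩ Zubin ∩ Ana: 14:50-15:30, 16:35-17:15.
Those are the intersection windows.
The longest is 14:50-15:30 at 40 minutes.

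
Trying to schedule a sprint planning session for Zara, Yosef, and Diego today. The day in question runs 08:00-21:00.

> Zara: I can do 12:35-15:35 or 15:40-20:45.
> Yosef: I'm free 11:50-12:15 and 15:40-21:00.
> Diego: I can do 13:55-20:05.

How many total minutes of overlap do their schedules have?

265

Zara ∩ Yosef: 15:40-20:45.
Zara ∩ Yosef ∩ Diego: 15:40-20:05.
Those are the intersection windows.
That's a single block of 265 minutes.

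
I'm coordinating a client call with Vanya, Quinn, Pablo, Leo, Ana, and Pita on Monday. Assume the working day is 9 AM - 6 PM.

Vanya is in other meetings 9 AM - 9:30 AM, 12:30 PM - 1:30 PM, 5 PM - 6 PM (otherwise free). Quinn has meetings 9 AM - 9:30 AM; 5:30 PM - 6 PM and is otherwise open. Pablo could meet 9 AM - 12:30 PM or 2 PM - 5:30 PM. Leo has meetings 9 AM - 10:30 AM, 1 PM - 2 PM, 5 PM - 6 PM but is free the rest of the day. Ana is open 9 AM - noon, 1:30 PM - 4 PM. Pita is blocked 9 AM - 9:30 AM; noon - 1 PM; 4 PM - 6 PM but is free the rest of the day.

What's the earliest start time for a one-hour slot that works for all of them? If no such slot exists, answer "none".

10:30

Vanya free: 09:30-12:30, 13:30-17:00 (invert busy blocks within the working day).
Quinn free: 09:30-17:30 (invert busy blocks within the working day).
Pablo free: 09:00-12:30, 14:00-17:30.
Leo free: 10:30-13:00, 14:00-17:00 (invert busy blocks within the working day).
Ana free: 09:00-12:00, 13:30-16:00.
Pita free: 09:30-12:00, 13:00-16:00 (invert busy blocks within the working day).
Vanya ∩ Quinn: 09:30-12:30, 13:30-17:00.
Vanya ∩ Quinn ∩ Pablo: 09:30-12:30, 14:00-17:00.
Vanya ∩ Quinn ∩ Pablo ∩ Leo: 10:30-12:30, 14:00-17:00.
Vanya ∩ Quinn ∩ Pablo ∩ Leo ∩ Ana: 10:30-12:00, 14:00-16:00.
Vanya ∩ Quinn ∩ Pablo ∩ Leo ∩ Ana ∩ Pita: 10:30-12:00, 14:00-16:00.
The first common window of at least 60 minutes is 10:30-12:00, so the earliest start is 10:30.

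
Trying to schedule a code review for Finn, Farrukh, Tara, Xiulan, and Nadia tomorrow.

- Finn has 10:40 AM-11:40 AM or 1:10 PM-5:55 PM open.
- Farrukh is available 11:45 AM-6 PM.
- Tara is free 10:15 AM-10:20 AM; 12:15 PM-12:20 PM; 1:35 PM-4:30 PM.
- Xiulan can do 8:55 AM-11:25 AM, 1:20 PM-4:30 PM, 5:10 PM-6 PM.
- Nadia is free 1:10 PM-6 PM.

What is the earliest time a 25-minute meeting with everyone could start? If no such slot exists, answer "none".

13:35

Finn ∩ Farrukh: 13:10-17:55.
Finn ∩ Farrukh ∩ Tara: 13:35-16:30.
Finn ∩ Farrukh ∩ Tara ∩ Xiulan: 13:35-16:30.
Finn ∩ Farrukh ∩ Tara ∩ Xiulan ∩ Nadia: 13:35-16:30.
So the common availability across everyone is 13:35-16:30.
The first common window of at least 25 minutes is 13:35-16:30, so the earliest start is 13:35.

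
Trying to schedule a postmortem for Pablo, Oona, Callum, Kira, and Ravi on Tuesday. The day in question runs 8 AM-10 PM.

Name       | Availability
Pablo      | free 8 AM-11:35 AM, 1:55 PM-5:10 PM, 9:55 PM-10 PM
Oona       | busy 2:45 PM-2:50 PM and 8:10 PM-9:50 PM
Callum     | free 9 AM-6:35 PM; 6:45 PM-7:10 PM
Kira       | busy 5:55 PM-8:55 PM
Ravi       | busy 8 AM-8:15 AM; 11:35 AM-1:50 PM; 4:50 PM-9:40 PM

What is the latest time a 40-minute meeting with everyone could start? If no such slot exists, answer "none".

16:10

Pablo free: 08:00-11:35, 13:55-17:10, 21:55-22:00.
Oona free: 08:00-14:45, 14:50-20:10, 21:50-22:00 (invert busy blocks within the working day).
Callum free: 09:00-18:35, 18:45-19:10.
Kira free: 08:00-17:55, 20:55-22:00 (invert busy blocks within the working day).
Ravi free: 08:15-11:35, 13:50-16:50, 21:40-22:00 (invert busy blocks within the working day).
Pablo ∩ Oona: 08:00-11:35, 13:55-14:45, 14:50-17:10, 21:55-22:00.
Pablo ∩ Oona ∩ Callum: 09:00-11:35, 13:55-14:45, 14:50-17:10.
Pablo ∩ Oona ∩ Callum ∩ Kira: 09:00-11:35, 13:55-14:45, 14:50-17:10.
Pablo ∩ Oona ∩ Callum ∩ Kira ∩ Ravi: 09:00-11:35, 13:55-14:45, 14:50-16:50.
The last common window of at least 40 minutes is 14:50-16:50; a 40-minute meeting can start as late as 16:10 and still end by 16:50.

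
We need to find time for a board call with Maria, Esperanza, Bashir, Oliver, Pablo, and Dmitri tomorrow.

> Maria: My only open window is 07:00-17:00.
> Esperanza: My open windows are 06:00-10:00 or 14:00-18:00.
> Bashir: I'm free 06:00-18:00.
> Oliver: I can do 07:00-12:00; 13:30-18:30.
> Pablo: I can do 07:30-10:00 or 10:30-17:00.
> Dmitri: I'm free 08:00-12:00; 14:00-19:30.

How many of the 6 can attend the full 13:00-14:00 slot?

Maria, Bashir, and Pablo can make the full 13:00-14:00 slot — that's 3.

3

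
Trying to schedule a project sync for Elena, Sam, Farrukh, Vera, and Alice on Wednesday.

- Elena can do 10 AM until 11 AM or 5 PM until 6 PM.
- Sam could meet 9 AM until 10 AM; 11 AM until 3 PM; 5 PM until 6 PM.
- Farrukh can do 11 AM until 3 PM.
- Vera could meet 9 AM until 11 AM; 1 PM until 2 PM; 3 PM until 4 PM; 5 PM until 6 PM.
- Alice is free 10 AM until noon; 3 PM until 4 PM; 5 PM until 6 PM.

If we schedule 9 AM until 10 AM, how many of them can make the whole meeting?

2

Sam and Vera can make the full 09:00-10:00 slot — that's 2.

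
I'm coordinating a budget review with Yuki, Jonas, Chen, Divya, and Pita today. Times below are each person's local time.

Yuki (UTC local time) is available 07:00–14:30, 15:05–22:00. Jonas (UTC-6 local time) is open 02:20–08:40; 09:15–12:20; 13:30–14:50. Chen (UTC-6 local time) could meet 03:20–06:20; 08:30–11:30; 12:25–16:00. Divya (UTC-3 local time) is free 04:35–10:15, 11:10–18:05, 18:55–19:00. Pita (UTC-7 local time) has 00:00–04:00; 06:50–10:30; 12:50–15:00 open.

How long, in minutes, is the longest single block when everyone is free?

Yuki in UTC: 07:00-14:30, 15:05-22:00.
Jonas in UTC: 08:20-14:40, 15:15-18:20, 19:30-20:50 (add 6h to convert from UTC-6).
Chen in UTC: 09:20-12:20, 14:30-17:30, 18:25-22:00 (add 6h to convert from UTC-6).
Divya in UTC: 07:35-13:15, 14:10-21:05, 21:55-22:00 (add 3h to convert from UTC-3).
Pita in UTC: 07:00-11:00, 13:50-17:30, 19:50-22:00 (add 7h to convert from UTC-7).
Yuki ∩ Jonas: 08:20-14:30, 15:15-18:20, 19:30-20:50.
Yuki ∩ Jonas ∩ Chen: 09:20-12:20, 15:15-17:30, 19:30-20:50.
Yuki ∩ Jonas ∩ Chen ∩ Divya: 09:20-12:20, 15:15-17:30, 19:30-20:50.
Yuki ∩ Jonas ∩ Chen ∩ Divya ∩ Pita: 09:20-11:00, 15:15-17:30, 19:50-20:50.
The longest is 15:15-17:30 at 135 minutes.

135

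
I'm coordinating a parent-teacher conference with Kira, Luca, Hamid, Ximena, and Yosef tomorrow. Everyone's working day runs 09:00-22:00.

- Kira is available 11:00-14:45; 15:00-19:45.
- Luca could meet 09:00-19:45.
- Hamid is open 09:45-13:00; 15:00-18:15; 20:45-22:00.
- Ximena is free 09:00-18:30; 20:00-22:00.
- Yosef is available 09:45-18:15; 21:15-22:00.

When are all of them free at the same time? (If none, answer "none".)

Kira ∩ Luca: 11:00-14:45, 15:00-19:45.
Kira ∩ Luca ∩ Hamid: 11:00-13:00, 15:00-18:15.
Kira ∩ Luca ∩ Hamid ∩ Ximena: 11:00-13:00, 15:00-18:15.
Kira ∩ Luca ∩ Hamid ∩ Ximena ∩ Yosef: 11:00-13:00, 15:00-18:15.

11:00-13:00, 15:00-18:15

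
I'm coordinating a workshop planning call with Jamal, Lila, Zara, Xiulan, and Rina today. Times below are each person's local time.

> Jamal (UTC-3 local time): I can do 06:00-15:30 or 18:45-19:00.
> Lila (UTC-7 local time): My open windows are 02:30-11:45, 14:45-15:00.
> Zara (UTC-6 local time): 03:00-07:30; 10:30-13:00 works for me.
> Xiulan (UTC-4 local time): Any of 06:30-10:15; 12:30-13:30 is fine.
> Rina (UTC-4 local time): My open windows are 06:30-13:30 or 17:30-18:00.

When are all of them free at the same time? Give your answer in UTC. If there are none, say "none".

Jamal in UTC: 09:00-18:30, 21:45-22:00 (add 3h to convert from UTC-3).
Lila in UTC: 09:30-18:45, 21:45-22:00 (add 7h to convert from UTC-7).
Zara in UTC: 09:00-13:30, 16:30-19:00 (add 6h to convert from UTC-6).
Xiulan in UTC: 10:30-14:15, 16:30-17:30 (add 4h to convert from UTC-4).
Rina in UTC: 10:30-17:30, 21:30-22:00 (add 4h to convert from UTC-4).
Jamal ∩ Lila: 09:30-18:30, 21:45-22:00.
Jamal ∩ Lila ∩ Zara: 09:30-13:30, 16:30-18:30.
Jamal ∩ Lila ∩ Zara ∩ Xiulan: 10:30-13:30, 16:30-17:30.
Jamal ∩ Lila ∩ Zara ∩ Xiulan ∩ Rina: 10:30-13:30, 16:30-17:30.

10:30-13:30, 16:30-17:30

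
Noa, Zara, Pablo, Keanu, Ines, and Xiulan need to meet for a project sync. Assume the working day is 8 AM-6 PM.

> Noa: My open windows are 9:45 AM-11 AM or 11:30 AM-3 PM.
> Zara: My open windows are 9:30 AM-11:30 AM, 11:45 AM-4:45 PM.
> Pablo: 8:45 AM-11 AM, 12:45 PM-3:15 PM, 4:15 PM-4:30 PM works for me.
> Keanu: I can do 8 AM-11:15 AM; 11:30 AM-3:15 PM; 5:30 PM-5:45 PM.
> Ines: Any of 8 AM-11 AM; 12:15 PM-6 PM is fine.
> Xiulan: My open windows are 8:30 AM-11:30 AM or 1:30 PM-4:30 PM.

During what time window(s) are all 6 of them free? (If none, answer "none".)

Noa ∩ Zara: 09:45-11:00, 11:45-15:00.
Noa ∩ Zara ∩ Pablo: 09:45-11:00, 12:45-15:00.
Noa ∩ Zara ∩ Pablo ∩ Keanu: 09:45-11:00, 12:45-15:00.
Noa ∩ Zara ∩ Pablo ∩ Keanu ∩ Ines: 09:45-11:00, 12:45-15:00.
Noa ∩ Zara ∩ Pablo ∩ Keanu ∩ Ines ∩ Xiulan: 09:45-11:00, 13:30-15:00.
Those are the intersection windows.

09:45-11:00, 13:30-15:00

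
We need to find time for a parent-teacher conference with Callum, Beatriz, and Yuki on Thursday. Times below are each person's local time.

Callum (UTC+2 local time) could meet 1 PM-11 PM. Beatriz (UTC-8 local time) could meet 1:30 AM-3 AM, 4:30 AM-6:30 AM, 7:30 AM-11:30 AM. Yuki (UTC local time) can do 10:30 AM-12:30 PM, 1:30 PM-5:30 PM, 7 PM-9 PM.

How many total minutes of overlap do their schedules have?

210

Callum in UTC: 11:00-21:00 (subtract 2h to convert from UTC+2).
Beatriz in UTC: 09:30-11:00, 12:30-14:30, 15:30-19:30 (add 8h to convert from UTC-8).
Yuki in UTC: 10:30-12:30, 13:30-17:30, 19:00-21:00.
Callum ∩ Beatriz: 12:30-14:30, 15:30-19:30.
Callum ∩ Beatriz ∩ Yuki: 13:30-14:30, 15:30-17:30, 19:00-19:30.
Summing the common windows: 60 + 120 + 30 = 210 minutes.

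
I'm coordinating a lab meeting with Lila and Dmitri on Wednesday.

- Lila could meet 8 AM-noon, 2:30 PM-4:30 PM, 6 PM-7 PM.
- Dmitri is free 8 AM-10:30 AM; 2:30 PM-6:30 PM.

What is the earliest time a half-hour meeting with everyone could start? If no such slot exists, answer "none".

08:00

Lila ∩ Dmitri: 08:00-10:30, 14:30-16:30, 18:00-18:30.
The first common window of at least 30 minutes is 08:00-10:30, so the earliest start is 08:00.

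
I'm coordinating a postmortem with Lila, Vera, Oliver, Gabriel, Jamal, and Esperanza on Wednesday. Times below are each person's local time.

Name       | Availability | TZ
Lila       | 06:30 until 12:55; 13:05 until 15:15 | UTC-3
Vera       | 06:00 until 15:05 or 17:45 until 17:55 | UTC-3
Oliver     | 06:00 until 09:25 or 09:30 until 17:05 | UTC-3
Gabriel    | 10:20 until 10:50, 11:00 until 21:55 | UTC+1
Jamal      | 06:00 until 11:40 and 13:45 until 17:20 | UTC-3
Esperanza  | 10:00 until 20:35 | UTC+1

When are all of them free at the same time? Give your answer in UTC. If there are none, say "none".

Lila in UTC: 09:30-15:55, 16:05-18:15 (add 3h to convert from UTC-3).
Vera in UTC: 09:00-18:05, 20:45-20:55 (add 3h to convert from UTC-3).
Oliver in UTC: 09:00-12:25, 12:30-20:05 (add 3h to convert from UTC-3).
Gabriel in UTC: 09:20-09:50, 10:00-20:55 (subtract 1h to convert from UTC+1).
Jamal in UTC: 09:00-14:40, 16:45-20:20 (add 3h to convert from UTC-3).
Esperanza in UTC: 09:00-19:35 (subtract 1h to convert from UTC+1).
Lila ∩ Vera: 09:30-15:55, 16:05-18:05.
Lila ∩ Vera ∩ Oliver: 09:30-12:25, 12:30-15:55, 16:05-18:05.
Lila ∩ Vera ∩ Oliver ∩ Gabriel: 09:30-09:50, 10:00-12:25, 12:30-15:55, 16:05-18:05.
Lila ∩ Vera ∩ Oliver ∩ Gabriel ∩ Jamal: 09:30-09:50, 10:00-12:25, 12:30-14:40, 16:45-18:05.
Lila ∩ Vera ∩ Oliver ∩ Gabriel ∩ Jamal ∩ Esperanza: 09:30-09:50, 10:00-12:25, 12:30-14:40, 16:45-18:05.

09:30-09:50, 10:00-12:25, 12:30-14:40, 16:45-18:05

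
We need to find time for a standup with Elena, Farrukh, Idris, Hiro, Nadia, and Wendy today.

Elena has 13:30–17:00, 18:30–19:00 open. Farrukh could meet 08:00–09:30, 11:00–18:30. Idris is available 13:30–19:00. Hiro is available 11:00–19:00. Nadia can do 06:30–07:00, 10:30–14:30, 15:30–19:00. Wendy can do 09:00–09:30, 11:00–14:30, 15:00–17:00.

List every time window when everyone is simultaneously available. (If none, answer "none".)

13:30-14:30, 15:30-17:00

Elena ∩ Farrukh: 13:30-17:00.
Elena ∩ Farrukh ∩ Idris: 13:30-17:00.
Elena ∩ Farrukh ∩ Idris ∩ Hiro: 13:30-17:00.
Elena ∩ Farrukh ∩ Idris ∩ Hiro ∩ Nadia: 13:30-14:30, 15:30-17:00.
Elena ∩ Farrukh ∩ Idris ∩ Hiro ∩ Nadia ∩ Wendy: 13:30-14:30, 15:30-17:00.
So the common availability across everyone is 13:30-14:30, 15:30-17:00.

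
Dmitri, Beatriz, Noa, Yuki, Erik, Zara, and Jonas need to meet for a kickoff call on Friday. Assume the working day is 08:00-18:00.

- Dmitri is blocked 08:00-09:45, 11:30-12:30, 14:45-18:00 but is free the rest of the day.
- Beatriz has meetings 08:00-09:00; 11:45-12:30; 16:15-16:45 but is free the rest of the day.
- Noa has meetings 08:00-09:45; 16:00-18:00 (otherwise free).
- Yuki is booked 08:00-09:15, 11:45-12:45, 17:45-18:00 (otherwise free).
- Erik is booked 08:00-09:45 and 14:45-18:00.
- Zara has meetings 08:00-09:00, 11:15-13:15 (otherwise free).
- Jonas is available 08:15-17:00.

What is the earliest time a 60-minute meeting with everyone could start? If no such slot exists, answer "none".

Dmitri free: 09:45-11:30, 12:30-14:45 (invert busy blocks within the working day).
Beatriz free: 09:00-11:45, 12:30-16:15, 16:45-18:00 (invert busy blocks within the working day).
Noa free: 09:45-16:00 (invert busy blocks within the working day).
Yuki free: 09:15-11:45, 12:45-17:45 (invert busy blocks within the working day).
Erik free: 09:45-14:45 (invert busy blocks within the working day).
Zara free: 09:00-11:15, 13:15-18:00 (invert busy blocks within the working day).
Jonas free: 08:15-17:00.
Dmitri ∩ Beatriz: 09:45-11:30, 12:30-14:45.
Dmitri ∩ Beatriz ∩ Noa: 09:45-11:30, 12:30-14:45.
Dmitri ∩ Beatriz ∩ Noa ∩ Yuki: 09:45-11:30, 12:45-14:45.
Dmitri ∩ Beatriz ∩ Noa ∩ Yuki ∩ Erik: 09:45-11:30, 12:45-14:45.
Dmitri ∩ Beatriz ∩ Noa ∩ Yuki ∩ Erik ∩ Zara: 09:45-11:15, 13:15-14:45.
Dmitri ∩ Beatriz ∩ Noa ∩ Yuki ∩ Erik ∩ Zara ∩ Jonas: 09:45-11:15, 13:15-14:45.
The first common window of at least 60 minutes is 09:45-11:15, so the earliest start is 09:45.

09:45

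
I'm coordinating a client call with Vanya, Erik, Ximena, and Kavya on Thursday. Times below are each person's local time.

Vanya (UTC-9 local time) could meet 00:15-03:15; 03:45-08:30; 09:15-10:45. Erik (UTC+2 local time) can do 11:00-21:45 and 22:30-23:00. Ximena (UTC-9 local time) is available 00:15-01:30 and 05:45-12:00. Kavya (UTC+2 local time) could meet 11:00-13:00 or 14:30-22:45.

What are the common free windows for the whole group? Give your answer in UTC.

Vanya in UTC: 09:15-12:15, 12:45-17:30, 18:15-19:45 (add 9h to convert from UTC-9).
Erik in UTC: 09:00-19:45, 20:30-21:00 (subtract 2h to convert from UTC+2).
Ximena in UTC: 09:15-10:30, 14:45-21:00 (add 9h to convert from UTC-9).
Kavya in UTC: 09:00-11:00, 12:30-20:45 (subtract 2h to convert from UTC+2).
Vanya ∩ Erik: 09:15-12:15, 12:45-17:30, 18:15-19:45.
Vanya ∩ Erik ∩ Ximena: 09:15-10:30, 14:45-17:30, 18:15-19:45.
Vanya ∩ Erik ∩ Ximena ∩ Kavya: 09:15-10:30, 14:45-17:30, 18:15-19:45.

09:15-10:30, 14:45-17:30, 18:15-19:45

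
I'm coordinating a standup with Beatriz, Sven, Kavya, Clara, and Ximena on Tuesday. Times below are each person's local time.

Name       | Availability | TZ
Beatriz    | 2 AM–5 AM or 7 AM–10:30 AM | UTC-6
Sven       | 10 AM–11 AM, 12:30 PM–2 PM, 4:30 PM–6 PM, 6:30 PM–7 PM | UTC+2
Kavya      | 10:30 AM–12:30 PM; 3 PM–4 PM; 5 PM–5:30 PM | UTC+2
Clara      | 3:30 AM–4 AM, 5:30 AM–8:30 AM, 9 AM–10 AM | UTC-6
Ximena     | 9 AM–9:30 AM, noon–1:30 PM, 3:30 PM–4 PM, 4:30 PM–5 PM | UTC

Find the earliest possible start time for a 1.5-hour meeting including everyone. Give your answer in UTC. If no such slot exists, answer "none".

Beatriz in UTC: 08:00-11:00, 13:00-16:30 (add 6h to convert from UTC-6).
Sven in UTC: 08:00-09:00, 10:30-12:00, 14:30-16:00, 16:30-17:00 (subtract 2h to convert from UTC+2).
Kavya in UTC: 08:30-10:30, 13:00-14:00, 15:00-15:30 (subtract 2h to convert from UTC+2).
Clara in UTC: 09:30-10:00, 11:30-14:30, 15:00-16:00 (add 6h to convert from UTC-6).
Ximena in UTC: 09:00-09:30, 12:00-13:30, 15:30-16:00, 16:30-17:00.
Beatriz ∩ Sven: 08:00-09:00, 10:30-11:00, 14:30-16:00.
Beatriz ∩ Sven ∩ Kavya: 08:30-09:00, 15:00-15:30.
Beatriz ∩ Sven ∩ Kavya ∩ Clara: 15:00-15:30.
Beatriz ∩ Sven ∩ Kavya ∩ Clara ∩ Ximena: ∅.
There is no time when everyone is free.
No common window is at least 90 minutes long.

none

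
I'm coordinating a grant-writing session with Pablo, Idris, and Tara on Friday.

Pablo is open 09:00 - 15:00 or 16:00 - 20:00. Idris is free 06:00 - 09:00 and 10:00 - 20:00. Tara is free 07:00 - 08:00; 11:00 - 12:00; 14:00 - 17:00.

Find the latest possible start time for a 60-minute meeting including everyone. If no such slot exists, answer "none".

16:00

Pablo ∩ Idris: 10:00-15:00, 16:00-20:00.
Pablo ∩ Idris ∩ Tara: 11:00-12:00, 14:00-15:00, 16:00-17:00.
The last common window of at least 60 minutes is 16:00-17:00; a 60-minute meeting can start as late as 16:00 and still end by 17:00.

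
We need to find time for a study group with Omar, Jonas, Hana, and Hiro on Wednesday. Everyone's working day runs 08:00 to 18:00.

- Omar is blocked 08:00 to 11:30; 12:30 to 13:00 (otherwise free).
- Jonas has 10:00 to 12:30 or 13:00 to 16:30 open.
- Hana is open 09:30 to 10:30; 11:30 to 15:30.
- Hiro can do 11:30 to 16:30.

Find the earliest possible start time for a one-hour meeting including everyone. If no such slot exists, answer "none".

11:30

Omar free: 11:30-12:30, 13:00-18:00 (invert busy blocks within the working day).
Jonas free: 10:00-12:30, 13:00-16:30.
Hana free: 09:30-10:30, 11:30-15:30.
Hiro free: 11:30-16:30.
Omar ∩ Jonas: 11:30-12:30, 13:00-16:30.
Omar ∩ Jonas ∩ Hana: 11:30-12:30, 13:00-15:30.
Omar ∩ Jonas ∩ Hana ∩ Hiro: 11:30-12:30, 13:00-15:30.
The first common window of at least 60 minutes is 11:30-12:30, so the earliest start is 11:30.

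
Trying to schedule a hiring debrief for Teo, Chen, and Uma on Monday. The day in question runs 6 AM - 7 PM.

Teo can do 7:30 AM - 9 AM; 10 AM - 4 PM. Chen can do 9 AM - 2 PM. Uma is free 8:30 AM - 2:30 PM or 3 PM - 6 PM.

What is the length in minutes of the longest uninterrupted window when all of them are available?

240

Teo ∩ Chen: 10:00-14:00.
Teo ∩ Chen ∩ Uma: 10:00-14:00.
The longest is 10:00-14:00 at 240 minutes.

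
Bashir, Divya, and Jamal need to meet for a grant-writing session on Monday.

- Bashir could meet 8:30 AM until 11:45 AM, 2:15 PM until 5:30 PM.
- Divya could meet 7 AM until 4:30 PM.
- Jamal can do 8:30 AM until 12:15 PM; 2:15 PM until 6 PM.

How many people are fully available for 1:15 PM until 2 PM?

Divya can make the full 13:15-14:00 slot — that's 1.

1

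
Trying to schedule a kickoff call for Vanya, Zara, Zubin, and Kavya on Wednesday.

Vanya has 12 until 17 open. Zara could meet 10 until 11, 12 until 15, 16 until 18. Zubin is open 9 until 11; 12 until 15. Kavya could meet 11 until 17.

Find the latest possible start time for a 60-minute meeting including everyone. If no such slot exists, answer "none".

14:00

Vanya ∩ Zara: 12:00-15:00, 16:00-17:00.
Vanya ∩ Zara ∩ Zubin: 12:00-15:00.
Vanya ∩ Zara ∩ Zubin ∩ Kavya: 12:00-15:00.
The last common window of at least 60 minutes is 12:00-15:00; a 60-minute meeting can start as late as 14:00 and still end by 15:00.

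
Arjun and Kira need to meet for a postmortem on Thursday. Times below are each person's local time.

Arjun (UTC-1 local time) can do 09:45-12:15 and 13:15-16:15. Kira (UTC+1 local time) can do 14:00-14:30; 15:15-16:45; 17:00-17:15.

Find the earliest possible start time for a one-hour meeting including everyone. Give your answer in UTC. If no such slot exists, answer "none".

Arjun in UTC: 10:45-13:15, 14:15-17:15 (add 1h to convert from UTC-1).
Kira in UTC: 13:00-13:30, 14:15-15:45, 16:00-16:15 (subtract 1h to convert from UTC+1).
Arjun ∩ Kira: 13:00-13:15, 14:15-15:45, 16:00-16:15.
Those are the intersection windows.
The first common window of at least 60 minutes is 14:15-15:45, so the earliest start is 14:15.

14:15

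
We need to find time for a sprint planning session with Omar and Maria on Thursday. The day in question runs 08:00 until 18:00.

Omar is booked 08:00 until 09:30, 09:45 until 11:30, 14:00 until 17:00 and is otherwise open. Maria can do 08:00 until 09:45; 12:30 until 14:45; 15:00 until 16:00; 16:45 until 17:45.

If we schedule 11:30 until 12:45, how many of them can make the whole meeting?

1

Omar free: 09:30-09:45, 11:30-14:00, 17:00-18:00 (invert busy blocks within the working day).
Maria free: 08:00-09:45, 12:30-14:45, 15:00-16:00, 16:45-17:45.
Omar can make the full 11:30-12:45 slot — that's 1.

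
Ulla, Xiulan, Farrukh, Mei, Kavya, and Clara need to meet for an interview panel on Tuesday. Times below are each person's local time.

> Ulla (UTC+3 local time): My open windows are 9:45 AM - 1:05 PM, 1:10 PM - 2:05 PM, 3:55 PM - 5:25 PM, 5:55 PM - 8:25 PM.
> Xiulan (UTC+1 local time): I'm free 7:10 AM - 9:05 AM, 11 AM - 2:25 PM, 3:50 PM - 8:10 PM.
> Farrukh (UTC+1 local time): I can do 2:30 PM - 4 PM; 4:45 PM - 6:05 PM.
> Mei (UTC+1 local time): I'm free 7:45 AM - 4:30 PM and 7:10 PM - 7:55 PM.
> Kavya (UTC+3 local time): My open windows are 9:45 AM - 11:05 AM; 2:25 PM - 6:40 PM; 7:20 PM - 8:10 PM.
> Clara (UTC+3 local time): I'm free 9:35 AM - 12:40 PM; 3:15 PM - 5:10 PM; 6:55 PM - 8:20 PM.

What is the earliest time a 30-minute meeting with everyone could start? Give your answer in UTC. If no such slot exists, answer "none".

none

Ulla in UTC: 06:45-10:05, 10:10-11:05, 12:55-14:25, 14:55-17:25 (subtract 3h to convert from UTC+3).
Xiulan in UTC: 06:10-08:05, 10:00-13:25, 14:50-19:10 (subtract 1h to convert from UTC+1).
Farrukh in UTC: 13:30-15:00, 15:45-17:05 (subtract 1h to convert from UTC+1).
Mei in UTC: 06:45-15:30, 18:10-18:55 (subtract 1h to convert from UTC+1).
Kavya in UTC: 06:45-08:05, 11:25-15:40, 16:20-17:10 (subtract 3h to convert from UTC+3).
Clara in UTC: 06:35-09:40, 12:15-14:10, 15:55-17:20 (subtract 3h to convert from UTC+3).
Ulla ∩ Xiulan: 06:45-08:05, 10:00-10:05, 10:10-11:05, 12:55-13:25, 14:55-17:25.
Ulla ∩ Xiulan ∩ Farrukh: 14:55-15:00, 15:45-17:05.
Ulla ∩ Xiulan ∩ Farrukh ∩ Mei: 14:55-15:00.
Ulla ∩ Xiulan ∩ Farrukh ∩ Mei ∩ Kavya: 14:55-15:00.
Ulla ∩ Xiulan ∩ Farrukh ∩ Mei ∩ Kavya ∩ Clara: ∅.
There is no time when everyone is free.
No common window is at least 30 minutes long.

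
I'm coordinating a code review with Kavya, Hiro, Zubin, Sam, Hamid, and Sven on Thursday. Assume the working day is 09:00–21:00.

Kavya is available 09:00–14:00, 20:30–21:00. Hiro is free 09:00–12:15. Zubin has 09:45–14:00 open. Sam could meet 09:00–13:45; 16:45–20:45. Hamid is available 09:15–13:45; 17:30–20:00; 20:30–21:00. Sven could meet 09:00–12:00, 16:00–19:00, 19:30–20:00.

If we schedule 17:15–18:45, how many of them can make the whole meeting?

Sam and Sven can make the full 17:15-18:45 slot — that's 2.

2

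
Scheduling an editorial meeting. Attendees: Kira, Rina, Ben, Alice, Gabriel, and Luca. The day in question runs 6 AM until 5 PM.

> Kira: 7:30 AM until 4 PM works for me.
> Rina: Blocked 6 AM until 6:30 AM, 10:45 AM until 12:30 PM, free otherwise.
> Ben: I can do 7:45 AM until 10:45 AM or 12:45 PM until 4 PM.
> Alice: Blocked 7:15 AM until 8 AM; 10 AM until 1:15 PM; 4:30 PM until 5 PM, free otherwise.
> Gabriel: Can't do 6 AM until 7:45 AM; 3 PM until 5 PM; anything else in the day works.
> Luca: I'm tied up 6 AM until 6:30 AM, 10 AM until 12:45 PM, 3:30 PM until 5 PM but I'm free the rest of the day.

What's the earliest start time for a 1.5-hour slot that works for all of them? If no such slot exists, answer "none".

Kira free: 07:30-16:00.
Rina free: 06:30-10:45, 12:30-17:00 (invert busy blocks within the working day).
Ben free: 07:45-10:45, 12:45-16:00.
Alice free: 06:00-07:15, 08:00-10:00, 13:15-16:30 (invert busy blocks within the working day).
Gabriel free: 07:45-15:00 (invert busy blocks within the working day).
Luca free: 06:30-10:00, 12:45-15:30 (invert busy blocks within the working day).
Kira ∩ Rina: 07:30-10:45, 12:30-16:00.
Kira ∩ Rina ∩ Ben: 07:45-10:45, 12:45-16:00.
Kira ∩ Rina ∩ Ben ∩ Alice: 08:00-10:00, 13:15-16:00.
Kira ∩ Rina ∩ Ben ∩ Alice ∩ Gabriel: 08:00-10:00, 13:15-15:00.
Kira ∩ Rina ∩ Ben ∩ Alice ∩ Gabriel ∩ Luca: 08:00-10:00, 13:15-15:00.
So the common availability across everyone is 08:00-10:00, 13:15-15:00.
The first common window of at least 90 minutes is 08:00-10:00, so the earliest start is 08:00.

08:00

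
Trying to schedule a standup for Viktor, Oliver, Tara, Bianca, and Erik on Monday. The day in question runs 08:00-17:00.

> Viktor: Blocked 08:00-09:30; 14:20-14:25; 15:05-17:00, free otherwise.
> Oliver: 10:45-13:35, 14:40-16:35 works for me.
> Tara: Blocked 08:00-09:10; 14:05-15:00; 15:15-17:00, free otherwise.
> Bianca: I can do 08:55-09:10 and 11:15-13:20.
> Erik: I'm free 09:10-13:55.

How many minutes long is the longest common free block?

Viktor free: 09:30-14:20, 14:25-15:05 (invert busy blocks within the working day).
Oliver free: 10:45-13:35, 14:40-16:35.
Tara free: 09:10-14:05, 15:00-15:15 (invert busy blocks within the working day).
Bianca free: 08:55-09:10, 11:15-13:20.
Erik free: 09:10-13:55.
Viktor ∩ Oliver: 10:45-13:35, 14:40-15:05.
Viktor ∩ Oliver ∩ Tara: 10:45-13:35, 15:00-15:05.
Viktor ∩ Oliver ∩ Tara ∩ Bianca: 11:15-13:20.
Viktor ∩ Oliver ∩ Tara ∩ Bianca ∩ Erik: 11:15-13:20.
The longest is 11:15-13:20 at 125 minutes.

125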